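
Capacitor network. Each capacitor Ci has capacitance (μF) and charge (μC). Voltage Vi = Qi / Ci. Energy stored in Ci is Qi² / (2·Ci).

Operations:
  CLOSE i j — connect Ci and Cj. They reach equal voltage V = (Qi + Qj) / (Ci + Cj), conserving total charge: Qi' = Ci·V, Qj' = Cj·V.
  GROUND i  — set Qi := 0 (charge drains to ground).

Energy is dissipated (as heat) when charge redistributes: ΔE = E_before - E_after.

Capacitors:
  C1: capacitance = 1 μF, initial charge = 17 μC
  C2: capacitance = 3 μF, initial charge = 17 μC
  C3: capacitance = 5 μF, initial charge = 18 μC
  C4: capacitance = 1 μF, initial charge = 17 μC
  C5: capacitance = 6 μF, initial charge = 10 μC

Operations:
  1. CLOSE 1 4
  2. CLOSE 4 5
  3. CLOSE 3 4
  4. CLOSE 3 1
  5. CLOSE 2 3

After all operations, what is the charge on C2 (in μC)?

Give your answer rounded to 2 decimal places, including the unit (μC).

Answer: 17.38 μC

Derivation:
Initial: C1(1μF, Q=17μC, V=17.00V), C2(3μF, Q=17μC, V=5.67V), C3(5μF, Q=18μC, V=3.60V), C4(1μF, Q=17μC, V=17.00V), C5(6μF, Q=10μC, V=1.67V)
Op 1: CLOSE 1-4: Q_total=34.00, C_total=2.00, V=17.00; Q1=17.00, Q4=17.00; dissipated=0.000
Op 2: CLOSE 4-5: Q_total=27.00, C_total=7.00, V=3.86; Q4=3.86, Q5=23.14; dissipated=100.762
Op 3: CLOSE 3-4: Q_total=21.86, C_total=6.00, V=3.64; Q3=18.21, Q4=3.64; dissipated=0.028
Op 4: CLOSE 3-1: Q_total=35.21, C_total=6.00, V=5.87; Q3=29.35, Q1=5.87; dissipated=74.339
Op 5: CLOSE 2-3: Q_total=46.35, C_total=8.00, V=5.79; Q2=17.38, Q3=28.97; dissipated=0.038
Final charges: Q1=5.87, Q2=17.38, Q3=28.97, Q4=3.64, Q5=23.14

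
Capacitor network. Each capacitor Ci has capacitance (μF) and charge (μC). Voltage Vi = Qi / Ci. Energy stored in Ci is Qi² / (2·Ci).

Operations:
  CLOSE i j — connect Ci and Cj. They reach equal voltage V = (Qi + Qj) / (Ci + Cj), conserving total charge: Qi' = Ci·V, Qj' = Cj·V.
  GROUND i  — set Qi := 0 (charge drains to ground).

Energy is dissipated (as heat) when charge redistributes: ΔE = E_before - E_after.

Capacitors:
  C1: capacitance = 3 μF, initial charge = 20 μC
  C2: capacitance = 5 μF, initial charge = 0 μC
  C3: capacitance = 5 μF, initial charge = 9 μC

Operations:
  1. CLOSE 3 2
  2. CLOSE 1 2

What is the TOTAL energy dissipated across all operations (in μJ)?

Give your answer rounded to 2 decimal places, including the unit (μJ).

Initial: C1(3μF, Q=20μC, V=6.67V), C2(5μF, Q=0μC, V=0.00V), C3(5μF, Q=9μC, V=1.80V)
Op 1: CLOSE 3-2: Q_total=9.00, C_total=10.00, V=0.90; Q3=4.50, Q2=4.50; dissipated=4.050
Op 2: CLOSE 1-2: Q_total=24.50, C_total=8.00, V=3.06; Q1=9.19, Q2=15.31; dissipated=31.176
Total dissipated: 35.226 μJ

Answer: 35.23 μJ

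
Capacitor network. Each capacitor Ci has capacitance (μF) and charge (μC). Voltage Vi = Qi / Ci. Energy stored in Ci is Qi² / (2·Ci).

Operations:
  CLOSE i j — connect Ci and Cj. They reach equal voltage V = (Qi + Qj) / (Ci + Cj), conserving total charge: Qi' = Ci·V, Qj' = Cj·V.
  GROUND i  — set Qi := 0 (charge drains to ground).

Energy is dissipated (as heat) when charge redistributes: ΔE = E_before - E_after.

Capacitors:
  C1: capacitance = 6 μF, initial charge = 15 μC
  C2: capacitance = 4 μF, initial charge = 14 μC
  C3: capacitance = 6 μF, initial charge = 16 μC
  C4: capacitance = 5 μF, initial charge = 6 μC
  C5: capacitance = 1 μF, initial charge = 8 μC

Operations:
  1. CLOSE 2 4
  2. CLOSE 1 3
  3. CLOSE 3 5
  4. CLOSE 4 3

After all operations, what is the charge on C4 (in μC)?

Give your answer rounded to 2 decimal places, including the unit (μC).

Answer: 14.21 μC

Derivation:
Initial: C1(6μF, Q=15μC, V=2.50V), C2(4μF, Q=14μC, V=3.50V), C3(6μF, Q=16μC, V=2.67V), C4(5μF, Q=6μC, V=1.20V), C5(1μF, Q=8μC, V=8.00V)
Op 1: CLOSE 2-4: Q_total=20.00, C_total=9.00, V=2.22; Q2=8.89, Q4=11.11; dissipated=5.878
Op 2: CLOSE 1-3: Q_total=31.00, C_total=12.00, V=2.58; Q1=15.50, Q3=15.50; dissipated=0.042
Op 3: CLOSE 3-5: Q_total=23.50, C_total=7.00, V=3.36; Q3=20.14, Q5=3.36; dissipated=12.574
Op 4: CLOSE 4-3: Q_total=31.25, C_total=11.00, V=2.84; Q4=14.21, Q3=17.05; dissipated=1.756
Final charges: Q1=15.50, Q2=8.89, Q3=17.05, Q4=14.21, Q5=3.36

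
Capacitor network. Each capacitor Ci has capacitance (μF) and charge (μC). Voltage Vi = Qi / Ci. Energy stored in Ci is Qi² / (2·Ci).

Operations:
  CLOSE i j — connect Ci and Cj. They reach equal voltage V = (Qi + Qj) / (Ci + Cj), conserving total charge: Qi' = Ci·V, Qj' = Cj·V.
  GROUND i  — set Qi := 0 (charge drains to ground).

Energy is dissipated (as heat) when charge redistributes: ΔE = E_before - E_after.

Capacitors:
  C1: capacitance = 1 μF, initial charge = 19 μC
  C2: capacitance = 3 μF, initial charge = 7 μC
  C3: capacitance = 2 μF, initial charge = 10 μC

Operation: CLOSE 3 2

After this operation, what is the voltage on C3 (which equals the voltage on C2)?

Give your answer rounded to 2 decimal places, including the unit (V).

Answer: 3.40 V

Derivation:
Initial: C1(1μF, Q=19μC, V=19.00V), C2(3μF, Q=7μC, V=2.33V), C3(2μF, Q=10μC, V=5.00V)
Op 1: CLOSE 3-2: Q_total=17.00, C_total=5.00, V=3.40; Q3=6.80, Q2=10.20; dissipated=4.267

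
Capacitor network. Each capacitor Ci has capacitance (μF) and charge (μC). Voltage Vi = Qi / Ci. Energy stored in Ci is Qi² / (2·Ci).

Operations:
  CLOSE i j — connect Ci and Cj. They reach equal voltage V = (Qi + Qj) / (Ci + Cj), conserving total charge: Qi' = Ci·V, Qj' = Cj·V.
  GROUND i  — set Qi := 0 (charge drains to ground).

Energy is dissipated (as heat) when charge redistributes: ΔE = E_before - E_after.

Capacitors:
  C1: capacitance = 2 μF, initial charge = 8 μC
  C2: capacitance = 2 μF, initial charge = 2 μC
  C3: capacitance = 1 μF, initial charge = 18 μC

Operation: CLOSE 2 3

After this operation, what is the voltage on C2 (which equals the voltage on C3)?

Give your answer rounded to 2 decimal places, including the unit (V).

Initial: C1(2μF, Q=8μC, V=4.00V), C2(2μF, Q=2μC, V=1.00V), C3(1μF, Q=18μC, V=18.00V)
Op 1: CLOSE 2-3: Q_total=20.00, C_total=3.00, V=6.67; Q2=13.33, Q3=6.67; dissipated=96.333

Answer: 6.67 V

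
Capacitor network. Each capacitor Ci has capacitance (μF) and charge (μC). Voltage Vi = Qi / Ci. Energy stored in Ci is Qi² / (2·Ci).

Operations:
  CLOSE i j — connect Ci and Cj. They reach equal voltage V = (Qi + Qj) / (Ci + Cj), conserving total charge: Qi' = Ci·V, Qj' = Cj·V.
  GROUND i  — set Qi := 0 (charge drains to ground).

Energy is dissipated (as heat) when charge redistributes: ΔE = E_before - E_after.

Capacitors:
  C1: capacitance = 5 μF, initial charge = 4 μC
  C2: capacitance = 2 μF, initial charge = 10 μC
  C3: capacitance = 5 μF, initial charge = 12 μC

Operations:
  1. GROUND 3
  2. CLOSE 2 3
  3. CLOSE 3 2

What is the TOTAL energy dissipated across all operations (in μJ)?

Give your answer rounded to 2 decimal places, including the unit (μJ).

Initial: C1(5μF, Q=4μC, V=0.80V), C2(2μF, Q=10μC, V=5.00V), C3(5μF, Q=12μC, V=2.40V)
Op 1: GROUND 3: Q3=0; energy lost=14.400
Op 2: CLOSE 2-3: Q_total=10.00, C_total=7.00, V=1.43; Q2=2.86, Q3=7.14; dissipated=17.857
Op 3: CLOSE 3-2: Q_total=10.00, C_total=7.00, V=1.43; Q3=7.14, Q2=2.86; dissipated=0.000
Total dissipated: 32.257 μJ

Answer: 32.26 μJ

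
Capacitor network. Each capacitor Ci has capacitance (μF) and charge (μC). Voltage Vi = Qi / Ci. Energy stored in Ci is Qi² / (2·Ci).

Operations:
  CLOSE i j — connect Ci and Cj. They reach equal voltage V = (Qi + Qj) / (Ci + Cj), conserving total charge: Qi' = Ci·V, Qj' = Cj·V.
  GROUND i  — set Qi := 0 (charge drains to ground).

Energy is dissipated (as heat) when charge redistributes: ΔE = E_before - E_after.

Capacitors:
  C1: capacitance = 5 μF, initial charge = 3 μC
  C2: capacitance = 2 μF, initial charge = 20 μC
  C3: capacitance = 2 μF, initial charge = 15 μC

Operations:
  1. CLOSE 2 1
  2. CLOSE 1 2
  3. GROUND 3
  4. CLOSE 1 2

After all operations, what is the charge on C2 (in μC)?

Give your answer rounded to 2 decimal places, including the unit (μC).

Initial: C1(5μF, Q=3μC, V=0.60V), C2(2μF, Q=20μC, V=10.00V), C3(2μF, Q=15μC, V=7.50V)
Op 1: CLOSE 2-1: Q_total=23.00, C_total=7.00, V=3.29; Q2=6.57, Q1=16.43; dissipated=63.114
Op 2: CLOSE 1-2: Q_total=23.00, C_total=7.00, V=3.29; Q1=16.43, Q2=6.57; dissipated=0.000
Op 3: GROUND 3: Q3=0; energy lost=56.250
Op 4: CLOSE 1-2: Q_total=23.00, C_total=7.00, V=3.29; Q1=16.43, Q2=6.57; dissipated=0.000
Final charges: Q1=16.43, Q2=6.57, Q3=0.00

Answer: 6.57 μC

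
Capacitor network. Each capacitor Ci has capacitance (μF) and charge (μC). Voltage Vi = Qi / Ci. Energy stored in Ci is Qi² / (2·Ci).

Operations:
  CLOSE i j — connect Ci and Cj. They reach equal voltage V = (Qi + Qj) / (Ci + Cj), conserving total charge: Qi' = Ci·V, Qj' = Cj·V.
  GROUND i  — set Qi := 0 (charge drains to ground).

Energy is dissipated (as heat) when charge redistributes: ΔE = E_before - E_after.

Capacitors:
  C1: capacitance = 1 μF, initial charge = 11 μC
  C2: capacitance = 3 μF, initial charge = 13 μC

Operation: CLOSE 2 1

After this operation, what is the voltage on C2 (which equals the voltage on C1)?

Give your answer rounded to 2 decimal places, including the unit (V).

Initial: C1(1μF, Q=11μC, V=11.00V), C2(3μF, Q=13μC, V=4.33V)
Op 1: CLOSE 2-1: Q_total=24.00, C_total=4.00, V=6.00; Q2=18.00, Q1=6.00; dissipated=16.667

Answer: 6.00 V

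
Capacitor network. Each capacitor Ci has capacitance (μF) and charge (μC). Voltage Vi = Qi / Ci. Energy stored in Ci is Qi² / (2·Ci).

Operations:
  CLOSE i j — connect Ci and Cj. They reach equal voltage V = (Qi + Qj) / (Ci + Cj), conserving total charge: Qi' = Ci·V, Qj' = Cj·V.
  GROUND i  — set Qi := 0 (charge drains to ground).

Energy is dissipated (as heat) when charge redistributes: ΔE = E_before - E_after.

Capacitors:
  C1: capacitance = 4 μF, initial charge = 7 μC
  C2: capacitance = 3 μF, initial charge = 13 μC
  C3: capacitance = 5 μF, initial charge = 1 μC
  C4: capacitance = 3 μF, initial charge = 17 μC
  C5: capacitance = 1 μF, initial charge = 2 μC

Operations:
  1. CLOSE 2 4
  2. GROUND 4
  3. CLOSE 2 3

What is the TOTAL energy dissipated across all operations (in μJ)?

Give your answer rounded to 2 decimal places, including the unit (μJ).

Initial: C1(4μF, Q=7μC, V=1.75V), C2(3μF, Q=13μC, V=4.33V), C3(5μF, Q=1μC, V=0.20V), C4(3μF, Q=17μC, V=5.67V), C5(1μF, Q=2μC, V=2.00V)
Op 1: CLOSE 2-4: Q_total=30.00, C_total=6.00, V=5.00; Q2=15.00, Q4=15.00; dissipated=1.333
Op 2: GROUND 4: Q4=0; energy lost=37.500
Op 3: CLOSE 2-3: Q_total=16.00, C_total=8.00, V=2.00; Q2=6.00, Q3=10.00; dissipated=21.600
Total dissipated: 60.433 μJ

Answer: 60.43 μJ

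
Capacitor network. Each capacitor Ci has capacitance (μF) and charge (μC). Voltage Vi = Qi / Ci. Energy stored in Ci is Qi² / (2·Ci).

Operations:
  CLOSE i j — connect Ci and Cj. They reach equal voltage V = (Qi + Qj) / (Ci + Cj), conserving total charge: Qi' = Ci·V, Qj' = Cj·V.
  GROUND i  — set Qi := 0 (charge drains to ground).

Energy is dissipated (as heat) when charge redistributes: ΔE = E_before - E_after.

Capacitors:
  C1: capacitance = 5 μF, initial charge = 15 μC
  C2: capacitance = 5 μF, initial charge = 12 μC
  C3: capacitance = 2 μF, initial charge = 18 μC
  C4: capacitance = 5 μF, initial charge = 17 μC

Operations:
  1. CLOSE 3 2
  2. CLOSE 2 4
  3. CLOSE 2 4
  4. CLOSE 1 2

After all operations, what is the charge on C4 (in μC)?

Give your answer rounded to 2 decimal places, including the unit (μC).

Answer: 19.21 μC

Derivation:
Initial: C1(5μF, Q=15μC, V=3.00V), C2(5μF, Q=12μC, V=2.40V), C3(2μF, Q=18μC, V=9.00V), C4(5μF, Q=17μC, V=3.40V)
Op 1: CLOSE 3-2: Q_total=30.00, C_total=7.00, V=4.29; Q3=8.57, Q2=21.43; dissipated=31.114
Op 2: CLOSE 2-4: Q_total=38.43, C_total=10.00, V=3.84; Q2=19.21, Q4=19.21; dissipated=0.981
Op 3: CLOSE 2-4: Q_total=38.43, C_total=10.00, V=3.84; Q2=19.21, Q4=19.21; dissipated=0.000
Op 4: CLOSE 1-2: Q_total=34.21, C_total=10.00, V=3.42; Q1=17.11, Q2=17.11; dissipated=0.888
Final charges: Q1=17.11, Q2=17.11, Q3=8.57, Q4=19.21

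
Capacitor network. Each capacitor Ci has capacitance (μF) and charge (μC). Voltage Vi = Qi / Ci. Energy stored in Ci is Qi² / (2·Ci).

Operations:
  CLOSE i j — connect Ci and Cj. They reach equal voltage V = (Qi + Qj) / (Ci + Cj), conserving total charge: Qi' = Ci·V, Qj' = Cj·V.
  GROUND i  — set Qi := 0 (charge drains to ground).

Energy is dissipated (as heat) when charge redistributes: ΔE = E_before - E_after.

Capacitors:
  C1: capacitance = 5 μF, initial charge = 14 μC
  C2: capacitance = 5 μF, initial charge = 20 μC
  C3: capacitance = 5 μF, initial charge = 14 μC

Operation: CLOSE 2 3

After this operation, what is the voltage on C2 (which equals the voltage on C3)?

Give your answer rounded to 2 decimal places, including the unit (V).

Answer: 3.40 V

Derivation:
Initial: C1(5μF, Q=14μC, V=2.80V), C2(5μF, Q=20μC, V=4.00V), C3(5μF, Q=14μC, V=2.80V)
Op 1: CLOSE 2-3: Q_total=34.00, C_total=10.00, V=3.40; Q2=17.00, Q3=17.00; dissipated=1.800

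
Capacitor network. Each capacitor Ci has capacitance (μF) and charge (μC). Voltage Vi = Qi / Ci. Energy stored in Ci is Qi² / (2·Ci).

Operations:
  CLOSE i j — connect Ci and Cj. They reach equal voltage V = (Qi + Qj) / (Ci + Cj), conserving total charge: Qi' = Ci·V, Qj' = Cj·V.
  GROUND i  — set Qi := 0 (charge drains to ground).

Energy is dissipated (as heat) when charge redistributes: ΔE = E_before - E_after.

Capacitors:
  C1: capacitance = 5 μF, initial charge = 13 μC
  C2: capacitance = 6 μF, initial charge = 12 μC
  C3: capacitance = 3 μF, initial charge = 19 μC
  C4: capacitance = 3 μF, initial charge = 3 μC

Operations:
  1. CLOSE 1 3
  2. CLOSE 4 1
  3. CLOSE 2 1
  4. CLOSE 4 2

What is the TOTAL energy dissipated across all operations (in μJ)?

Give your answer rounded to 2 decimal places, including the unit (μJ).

Initial: C1(5μF, Q=13μC, V=2.60V), C2(6μF, Q=12μC, V=2.00V), C3(3μF, Q=19μC, V=6.33V), C4(3μF, Q=3μC, V=1.00V)
Op 1: CLOSE 1-3: Q_total=32.00, C_total=8.00, V=4.00; Q1=20.00, Q3=12.00; dissipated=13.067
Op 2: CLOSE 4-1: Q_total=23.00, C_total=8.00, V=2.88; Q4=8.62, Q1=14.38; dissipated=8.438
Op 3: CLOSE 2-1: Q_total=26.38, C_total=11.00, V=2.40; Q2=14.39, Q1=11.99; dissipated=1.044
Op 4: CLOSE 4-2: Q_total=23.01, C_total=9.00, V=2.56; Q4=7.67, Q2=15.34; dissipated=0.228
Total dissipated: 22.776 μJ

Answer: 22.78 μJ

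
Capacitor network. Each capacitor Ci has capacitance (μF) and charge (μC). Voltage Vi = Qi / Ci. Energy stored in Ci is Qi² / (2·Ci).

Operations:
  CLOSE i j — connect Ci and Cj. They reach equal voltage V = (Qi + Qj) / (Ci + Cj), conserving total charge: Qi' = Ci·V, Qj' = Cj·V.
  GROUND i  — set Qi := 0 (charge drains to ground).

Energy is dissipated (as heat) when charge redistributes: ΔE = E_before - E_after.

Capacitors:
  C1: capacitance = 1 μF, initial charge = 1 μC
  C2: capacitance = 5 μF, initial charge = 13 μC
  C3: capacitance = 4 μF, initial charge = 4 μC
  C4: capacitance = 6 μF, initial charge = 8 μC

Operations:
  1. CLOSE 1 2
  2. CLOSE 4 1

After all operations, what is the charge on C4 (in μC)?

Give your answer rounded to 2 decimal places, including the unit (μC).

Answer: 8.86 μC

Derivation:
Initial: C1(1μF, Q=1μC, V=1.00V), C2(5μF, Q=13μC, V=2.60V), C3(4μF, Q=4μC, V=1.00V), C4(6μF, Q=8μC, V=1.33V)
Op 1: CLOSE 1-2: Q_total=14.00, C_total=6.00, V=2.33; Q1=2.33, Q2=11.67; dissipated=1.067
Op 2: CLOSE 4-1: Q_total=10.33, C_total=7.00, V=1.48; Q4=8.86, Q1=1.48; dissipated=0.429
Final charges: Q1=1.48, Q2=11.67, Q3=4.00, Q4=8.86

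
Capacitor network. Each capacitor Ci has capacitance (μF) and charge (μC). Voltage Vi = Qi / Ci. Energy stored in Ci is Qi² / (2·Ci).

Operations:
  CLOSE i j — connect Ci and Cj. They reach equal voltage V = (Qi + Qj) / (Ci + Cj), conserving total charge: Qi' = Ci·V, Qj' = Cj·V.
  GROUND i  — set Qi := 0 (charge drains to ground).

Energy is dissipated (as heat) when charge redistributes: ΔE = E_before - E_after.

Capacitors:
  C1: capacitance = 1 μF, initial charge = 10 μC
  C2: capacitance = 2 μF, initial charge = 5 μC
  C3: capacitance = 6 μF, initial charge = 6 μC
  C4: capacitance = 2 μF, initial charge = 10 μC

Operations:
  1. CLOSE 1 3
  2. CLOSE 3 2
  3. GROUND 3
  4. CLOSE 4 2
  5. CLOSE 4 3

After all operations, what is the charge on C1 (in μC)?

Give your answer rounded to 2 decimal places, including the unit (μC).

Initial: C1(1μF, Q=10μC, V=10.00V), C2(2μF, Q=5μC, V=2.50V), C3(6μF, Q=6μC, V=1.00V), C4(2μF, Q=10μC, V=5.00V)
Op 1: CLOSE 1-3: Q_total=16.00, C_total=7.00, V=2.29; Q1=2.29, Q3=13.71; dissipated=34.714
Op 2: CLOSE 3-2: Q_total=18.71, C_total=8.00, V=2.34; Q3=14.04, Q2=4.68; dissipated=0.034
Op 3: GROUND 3: Q3=0; energy lost=16.417
Op 4: CLOSE 4-2: Q_total=14.68, C_total=4.00, V=3.67; Q4=7.34, Q2=7.34; dissipated=3.540
Op 5: CLOSE 4-3: Q_total=7.34, C_total=8.00, V=0.92; Q4=1.83, Q3=5.50; dissipated=10.100
Final charges: Q1=2.29, Q2=7.34, Q3=5.50, Q4=1.83

Answer: 2.29 μC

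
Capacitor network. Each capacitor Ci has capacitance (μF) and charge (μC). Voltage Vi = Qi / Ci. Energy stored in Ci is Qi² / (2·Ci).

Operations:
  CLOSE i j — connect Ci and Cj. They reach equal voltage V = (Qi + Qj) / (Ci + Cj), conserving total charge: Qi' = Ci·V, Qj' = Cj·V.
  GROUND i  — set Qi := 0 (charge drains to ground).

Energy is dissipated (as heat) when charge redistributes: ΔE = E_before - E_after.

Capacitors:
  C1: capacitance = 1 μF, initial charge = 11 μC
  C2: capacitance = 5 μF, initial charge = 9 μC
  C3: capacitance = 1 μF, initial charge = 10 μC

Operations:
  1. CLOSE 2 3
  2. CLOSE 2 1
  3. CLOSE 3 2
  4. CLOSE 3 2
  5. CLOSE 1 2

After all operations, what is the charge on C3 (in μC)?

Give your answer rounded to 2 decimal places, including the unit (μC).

Answer: 4.25 μC

Derivation:
Initial: C1(1μF, Q=11μC, V=11.00V), C2(5μF, Q=9μC, V=1.80V), C3(1μF, Q=10μC, V=10.00V)
Op 1: CLOSE 2-3: Q_total=19.00, C_total=6.00, V=3.17; Q2=15.83, Q3=3.17; dissipated=28.017
Op 2: CLOSE 2-1: Q_total=26.83, C_total=6.00, V=4.47; Q2=22.36, Q1=4.47; dissipated=25.567
Op 3: CLOSE 3-2: Q_total=25.53, C_total=6.00, V=4.25; Q3=4.25, Q2=21.27; dissipated=0.710
Op 4: CLOSE 3-2: Q_total=25.53, C_total=6.00, V=4.25; Q3=4.25, Q2=21.27; dissipated=0.000
Op 5: CLOSE 1-2: Q_total=25.75, C_total=6.00, V=4.29; Q1=4.29, Q2=21.45; dissipated=0.020
Final charges: Q1=4.29, Q2=21.45, Q3=4.25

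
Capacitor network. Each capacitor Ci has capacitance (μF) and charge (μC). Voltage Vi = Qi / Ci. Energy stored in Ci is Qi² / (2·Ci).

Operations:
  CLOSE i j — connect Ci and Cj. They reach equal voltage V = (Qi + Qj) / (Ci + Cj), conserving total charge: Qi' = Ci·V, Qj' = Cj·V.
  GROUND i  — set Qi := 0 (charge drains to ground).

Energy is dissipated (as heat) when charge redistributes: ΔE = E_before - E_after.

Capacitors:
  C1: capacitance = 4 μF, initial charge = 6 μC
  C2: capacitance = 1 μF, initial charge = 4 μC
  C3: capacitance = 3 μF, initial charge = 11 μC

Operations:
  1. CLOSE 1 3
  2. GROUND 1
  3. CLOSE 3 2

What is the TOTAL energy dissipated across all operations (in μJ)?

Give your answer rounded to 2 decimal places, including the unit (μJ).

Initial: C1(4μF, Q=6μC, V=1.50V), C2(1μF, Q=4μC, V=4.00V), C3(3μF, Q=11μC, V=3.67V)
Op 1: CLOSE 1-3: Q_total=17.00, C_total=7.00, V=2.43; Q1=9.71, Q3=7.29; dissipated=4.024
Op 2: GROUND 1: Q1=0; energy lost=11.796
Op 3: CLOSE 3-2: Q_total=11.29, C_total=4.00, V=2.82; Q3=8.46, Q2=2.82; dissipated=0.926
Total dissipated: 16.746 μJ

Answer: 16.75 μJ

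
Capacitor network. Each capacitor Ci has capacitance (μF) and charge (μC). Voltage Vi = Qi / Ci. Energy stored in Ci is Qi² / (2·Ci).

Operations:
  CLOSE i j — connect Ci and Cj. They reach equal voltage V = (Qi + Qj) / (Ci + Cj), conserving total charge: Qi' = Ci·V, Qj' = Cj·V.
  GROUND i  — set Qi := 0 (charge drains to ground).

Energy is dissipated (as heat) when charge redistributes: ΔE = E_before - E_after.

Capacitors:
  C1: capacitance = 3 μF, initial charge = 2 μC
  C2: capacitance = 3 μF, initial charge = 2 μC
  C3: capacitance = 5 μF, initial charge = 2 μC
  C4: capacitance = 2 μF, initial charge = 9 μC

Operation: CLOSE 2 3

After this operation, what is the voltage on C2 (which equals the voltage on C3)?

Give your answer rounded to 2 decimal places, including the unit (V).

Initial: C1(3μF, Q=2μC, V=0.67V), C2(3μF, Q=2μC, V=0.67V), C3(5μF, Q=2μC, V=0.40V), C4(2μF, Q=9μC, V=4.50V)
Op 1: CLOSE 2-3: Q_total=4.00, C_total=8.00, V=0.50; Q2=1.50, Q3=2.50; dissipated=0.067

Answer: 0.50 V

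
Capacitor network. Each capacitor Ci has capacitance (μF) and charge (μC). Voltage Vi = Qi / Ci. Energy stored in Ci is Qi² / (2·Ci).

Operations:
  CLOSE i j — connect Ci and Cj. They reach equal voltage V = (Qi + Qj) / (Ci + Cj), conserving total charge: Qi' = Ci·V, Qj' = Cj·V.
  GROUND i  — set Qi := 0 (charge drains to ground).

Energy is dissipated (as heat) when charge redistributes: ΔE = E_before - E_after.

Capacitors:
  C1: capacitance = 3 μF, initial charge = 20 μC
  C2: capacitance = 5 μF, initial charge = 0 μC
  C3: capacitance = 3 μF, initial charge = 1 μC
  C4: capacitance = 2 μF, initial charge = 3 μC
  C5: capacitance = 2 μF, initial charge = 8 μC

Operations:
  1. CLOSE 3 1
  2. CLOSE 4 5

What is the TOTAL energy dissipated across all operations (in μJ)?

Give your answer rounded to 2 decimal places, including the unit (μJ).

Initial: C1(3μF, Q=20μC, V=6.67V), C2(5μF, Q=0μC, V=0.00V), C3(3μF, Q=1μC, V=0.33V), C4(2μF, Q=3μC, V=1.50V), C5(2μF, Q=8μC, V=4.00V)
Op 1: CLOSE 3-1: Q_total=21.00, C_total=6.00, V=3.50; Q3=10.50, Q1=10.50; dissipated=30.083
Op 2: CLOSE 4-5: Q_total=11.00, C_total=4.00, V=2.75; Q4=5.50, Q5=5.50; dissipated=3.125
Total dissipated: 33.208 μJ

Answer: 33.21 μJ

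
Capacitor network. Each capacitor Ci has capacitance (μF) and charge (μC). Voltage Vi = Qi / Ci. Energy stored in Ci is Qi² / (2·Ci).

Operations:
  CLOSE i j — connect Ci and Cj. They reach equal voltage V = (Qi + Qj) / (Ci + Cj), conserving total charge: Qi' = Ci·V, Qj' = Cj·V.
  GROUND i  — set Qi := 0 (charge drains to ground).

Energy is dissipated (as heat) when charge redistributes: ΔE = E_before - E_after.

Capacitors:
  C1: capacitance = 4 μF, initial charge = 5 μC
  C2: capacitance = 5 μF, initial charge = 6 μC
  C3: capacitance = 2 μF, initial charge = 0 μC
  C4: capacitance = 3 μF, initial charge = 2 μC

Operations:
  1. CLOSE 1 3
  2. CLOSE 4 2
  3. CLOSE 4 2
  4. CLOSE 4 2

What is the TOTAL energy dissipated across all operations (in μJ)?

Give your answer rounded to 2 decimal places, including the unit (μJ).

Initial: C1(4μF, Q=5μC, V=1.25V), C2(5μF, Q=6μC, V=1.20V), C3(2μF, Q=0μC, V=0.00V), C4(3μF, Q=2μC, V=0.67V)
Op 1: CLOSE 1-3: Q_total=5.00, C_total=6.00, V=0.83; Q1=3.33, Q3=1.67; dissipated=1.042
Op 2: CLOSE 4-2: Q_total=8.00, C_total=8.00, V=1.00; Q4=3.00, Q2=5.00; dissipated=0.267
Op 3: CLOSE 4-2: Q_total=8.00, C_total=8.00, V=1.00; Q4=3.00, Q2=5.00; dissipated=0.000
Op 4: CLOSE 4-2: Q_total=8.00, C_total=8.00, V=1.00; Q4=3.00, Q2=5.00; dissipated=0.000
Total dissipated: 1.308 μJ

Answer: 1.31 μJ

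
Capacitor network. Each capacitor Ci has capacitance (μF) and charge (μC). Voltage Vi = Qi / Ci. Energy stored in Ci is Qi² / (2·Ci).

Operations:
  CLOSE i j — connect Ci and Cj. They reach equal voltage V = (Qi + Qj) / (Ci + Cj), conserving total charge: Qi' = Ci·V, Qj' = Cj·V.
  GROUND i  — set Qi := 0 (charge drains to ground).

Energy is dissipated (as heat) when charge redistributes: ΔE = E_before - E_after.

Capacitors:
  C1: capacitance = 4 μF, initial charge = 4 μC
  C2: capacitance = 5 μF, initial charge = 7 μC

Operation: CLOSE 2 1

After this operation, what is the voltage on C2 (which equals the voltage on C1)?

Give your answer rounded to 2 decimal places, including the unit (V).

Initial: C1(4μF, Q=4μC, V=1.00V), C2(5μF, Q=7μC, V=1.40V)
Op 1: CLOSE 2-1: Q_total=11.00, C_total=9.00, V=1.22; Q2=6.11, Q1=4.89; dissipated=0.178

Answer: 1.22 V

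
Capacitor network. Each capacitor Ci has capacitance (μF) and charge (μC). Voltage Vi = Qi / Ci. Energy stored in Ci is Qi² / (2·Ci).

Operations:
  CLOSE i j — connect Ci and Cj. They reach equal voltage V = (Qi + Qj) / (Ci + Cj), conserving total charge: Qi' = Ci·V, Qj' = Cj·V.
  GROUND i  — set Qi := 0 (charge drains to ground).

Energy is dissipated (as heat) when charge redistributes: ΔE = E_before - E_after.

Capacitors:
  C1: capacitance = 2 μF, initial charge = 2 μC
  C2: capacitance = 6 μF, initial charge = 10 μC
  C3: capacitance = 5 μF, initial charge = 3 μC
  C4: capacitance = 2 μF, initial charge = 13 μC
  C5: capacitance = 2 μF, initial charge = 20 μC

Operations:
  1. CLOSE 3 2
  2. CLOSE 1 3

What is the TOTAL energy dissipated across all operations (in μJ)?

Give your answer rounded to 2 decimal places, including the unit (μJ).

Initial: C1(2μF, Q=2μC, V=1.00V), C2(6μF, Q=10μC, V=1.67V), C3(5μF, Q=3μC, V=0.60V), C4(2μF, Q=13μC, V=6.50V), C5(2μF, Q=20μC, V=10.00V)
Op 1: CLOSE 3-2: Q_total=13.00, C_total=11.00, V=1.18; Q3=5.91, Q2=7.09; dissipated=1.552
Op 2: CLOSE 1-3: Q_total=7.91, C_total=7.00, V=1.13; Q1=2.26, Q3=5.65; dissipated=0.024
Total dissipated: 1.575 μJ

Answer: 1.58 μJ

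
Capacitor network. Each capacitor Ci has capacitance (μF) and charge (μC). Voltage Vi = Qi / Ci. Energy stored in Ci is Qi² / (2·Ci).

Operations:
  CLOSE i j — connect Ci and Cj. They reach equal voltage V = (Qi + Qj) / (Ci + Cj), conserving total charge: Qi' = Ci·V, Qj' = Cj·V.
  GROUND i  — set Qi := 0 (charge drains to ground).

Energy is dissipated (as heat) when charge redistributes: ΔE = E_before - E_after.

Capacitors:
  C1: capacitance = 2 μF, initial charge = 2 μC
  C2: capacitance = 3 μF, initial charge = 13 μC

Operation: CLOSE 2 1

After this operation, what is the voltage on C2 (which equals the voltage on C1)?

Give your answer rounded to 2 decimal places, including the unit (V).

Answer: 3.00 V

Derivation:
Initial: C1(2μF, Q=2μC, V=1.00V), C2(3μF, Q=13μC, V=4.33V)
Op 1: CLOSE 2-1: Q_total=15.00, C_total=5.00, V=3.00; Q2=9.00, Q1=6.00; dissipated=6.667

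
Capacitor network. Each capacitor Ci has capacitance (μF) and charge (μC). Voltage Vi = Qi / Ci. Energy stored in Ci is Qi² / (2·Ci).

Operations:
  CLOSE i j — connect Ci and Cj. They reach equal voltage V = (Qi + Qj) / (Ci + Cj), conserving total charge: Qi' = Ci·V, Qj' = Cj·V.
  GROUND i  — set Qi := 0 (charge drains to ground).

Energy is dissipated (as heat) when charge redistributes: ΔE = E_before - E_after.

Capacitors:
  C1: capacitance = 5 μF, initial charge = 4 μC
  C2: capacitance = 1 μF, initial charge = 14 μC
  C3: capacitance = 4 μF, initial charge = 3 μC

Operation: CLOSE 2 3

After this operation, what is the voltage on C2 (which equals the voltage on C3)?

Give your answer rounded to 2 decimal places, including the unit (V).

Answer: 3.40 V

Derivation:
Initial: C1(5μF, Q=4μC, V=0.80V), C2(1μF, Q=14μC, V=14.00V), C3(4μF, Q=3μC, V=0.75V)
Op 1: CLOSE 2-3: Q_total=17.00, C_total=5.00, V=3.40; Q2=3.40, Q3=13.60; dissipated=70.225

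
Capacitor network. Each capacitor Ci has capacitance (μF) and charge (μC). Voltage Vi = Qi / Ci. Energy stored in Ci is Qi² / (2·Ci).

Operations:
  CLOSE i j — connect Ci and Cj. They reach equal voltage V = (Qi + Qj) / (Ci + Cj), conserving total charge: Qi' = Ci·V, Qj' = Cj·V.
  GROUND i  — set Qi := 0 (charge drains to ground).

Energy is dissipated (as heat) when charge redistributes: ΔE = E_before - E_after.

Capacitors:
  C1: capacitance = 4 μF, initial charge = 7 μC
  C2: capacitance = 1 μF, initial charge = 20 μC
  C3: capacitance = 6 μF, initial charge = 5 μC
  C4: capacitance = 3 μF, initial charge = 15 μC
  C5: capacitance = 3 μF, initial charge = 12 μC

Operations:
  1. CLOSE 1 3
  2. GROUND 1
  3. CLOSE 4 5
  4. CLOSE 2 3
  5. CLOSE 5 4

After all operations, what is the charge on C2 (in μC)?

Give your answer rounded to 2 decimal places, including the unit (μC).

Answer: 3.89 μC

Derivation:
Initial: C1(4μF, Q=7μC, V=1.75V), C2(1μF, Q=20μC, V=20.00V), C3(6μF, Q=5μC, V=0.83V), C4(3μF, Q=15μC, V=5.00V), C5(3μF, Q=12μC, V=4.00V)
Op 1: CLOSE 1-3: Q_total=12.00, C_total=10.00, V=1.20; Q1=4.80, Q3=7.20; dissipated=1.008
Op 2: GROUND 1: Q1=0; energy lost=2.880
Op 3: CLOSE 4-5: Q_total=27.00, C_total=6.00, V=4.50; Q4=13.50, Q5=13.50; dissipated=0.750
Op 4: CLOSE 2-3: Q_total=27.20, C_total=7.00, V=3.89; Q2=3.89, Q3=23.31; dissipated=151.474
Op 5: CLOSE 5-4: Q_total=27.00, C_total=6.00, V=4.50; Q5=13.50, Q4=13.50; dissipated=0.000
Final charges: Q1=0.00, Q2=3.89, Q3=23.31, Q4=13.50, Q5=13.50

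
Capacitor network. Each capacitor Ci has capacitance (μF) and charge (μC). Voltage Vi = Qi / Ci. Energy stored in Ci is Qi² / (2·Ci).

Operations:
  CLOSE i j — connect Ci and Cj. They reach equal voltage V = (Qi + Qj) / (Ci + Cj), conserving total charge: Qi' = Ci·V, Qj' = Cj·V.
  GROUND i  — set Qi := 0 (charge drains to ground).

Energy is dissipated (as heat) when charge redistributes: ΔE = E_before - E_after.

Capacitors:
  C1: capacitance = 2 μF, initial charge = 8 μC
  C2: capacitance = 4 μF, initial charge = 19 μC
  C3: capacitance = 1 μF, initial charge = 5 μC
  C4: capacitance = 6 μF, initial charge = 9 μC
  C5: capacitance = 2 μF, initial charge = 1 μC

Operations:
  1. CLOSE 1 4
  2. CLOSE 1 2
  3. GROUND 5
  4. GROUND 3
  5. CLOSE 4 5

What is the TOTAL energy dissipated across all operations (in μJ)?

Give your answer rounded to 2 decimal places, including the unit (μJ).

Initial: C1(2μF, Q=8μC, V=4.00V), C2(4μF, Q=19μC, V=4.75V), C3(1μF, Q=5μC, V=5.00V), C4(6μF, Q=9μC, V=1.50V), C5(2μF, Q=1μC, V=0.50V)
Op 1: CLOSE 1-4: Q_total=17.00, C_total=8.00, V=2.12; Q1=4.25, Q4=12.75; dissipated=4.688
Op 2: CLOSE 1-2: Q_total=23.25, C_total=6.00, V=3.88; Q1=7.75, Q2=15.50; dissipated=4.594
Op 3: GROUND 5: Q5=0; energy lost=0.250
Op 4: GROUND 3: Q3=0; energy lost=12.500
Op 5: CLOSE 4-5: Q_total=12.75, C_total=8.00, V=1.59; Q4=9.56, Q5=3.19; dissipated=3.387
Total dissipated: 25.418 μJ

Answer: 25.42 μJ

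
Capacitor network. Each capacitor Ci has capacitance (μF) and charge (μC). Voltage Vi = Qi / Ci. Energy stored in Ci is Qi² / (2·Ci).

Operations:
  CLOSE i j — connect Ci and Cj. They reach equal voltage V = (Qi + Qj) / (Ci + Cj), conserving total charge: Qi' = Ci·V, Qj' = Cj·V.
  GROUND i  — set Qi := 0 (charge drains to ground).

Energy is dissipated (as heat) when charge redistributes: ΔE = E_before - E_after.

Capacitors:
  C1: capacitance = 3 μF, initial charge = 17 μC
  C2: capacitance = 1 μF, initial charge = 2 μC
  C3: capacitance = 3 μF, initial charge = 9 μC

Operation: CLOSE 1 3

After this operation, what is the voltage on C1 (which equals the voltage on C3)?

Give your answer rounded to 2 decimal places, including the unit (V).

Answer: 4.33 V

Derivation:
Initial: C1(3μF, Q=17μC, V=5.67V), C2(1μF, Q=2μC, V=2.00V), C3(3μF, Q=9μC, V=3.00V)
Op 1: CLOSE 1-3: Q_total=26.00, C_total=6.00, V=4.33; Q1=13.00, Q3=13.00; dissipated=5.333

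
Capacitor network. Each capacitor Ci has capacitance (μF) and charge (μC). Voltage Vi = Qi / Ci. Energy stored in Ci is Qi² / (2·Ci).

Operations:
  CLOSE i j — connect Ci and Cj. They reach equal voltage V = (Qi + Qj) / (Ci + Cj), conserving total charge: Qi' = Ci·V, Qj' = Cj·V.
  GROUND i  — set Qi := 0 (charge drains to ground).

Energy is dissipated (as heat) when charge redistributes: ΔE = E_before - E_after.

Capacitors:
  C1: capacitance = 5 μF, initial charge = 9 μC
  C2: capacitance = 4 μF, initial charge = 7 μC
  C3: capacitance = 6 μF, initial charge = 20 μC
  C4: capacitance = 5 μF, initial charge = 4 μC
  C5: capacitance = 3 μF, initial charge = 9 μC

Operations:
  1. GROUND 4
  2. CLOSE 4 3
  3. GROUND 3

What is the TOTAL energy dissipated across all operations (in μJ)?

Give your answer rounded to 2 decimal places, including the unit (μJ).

Answer: 26.67 μJ

Derivation:
Initial: C1(5μF, Q=9μC, V=1.80V), C2(4μF, Q=7μC, V=1.75V), C3(6μF, Q=20μC, V=3.33V), C4(5μF, Q=4μC, V=0.80V), C5(3μF, Q=9μC, V=3.00V)
Op 1: GROUND 4: Q4=0; energy lost=1.600
Op 2: CLOSE 4-3: Q_total=20.00, C_total=11.00, V=1.82; Q4=9.09, Q3=10.91; dissipated=15.152
Op 3: GROUND 3: Q3=0; energy lost=9.917
Total dissipated: 26.669 μJ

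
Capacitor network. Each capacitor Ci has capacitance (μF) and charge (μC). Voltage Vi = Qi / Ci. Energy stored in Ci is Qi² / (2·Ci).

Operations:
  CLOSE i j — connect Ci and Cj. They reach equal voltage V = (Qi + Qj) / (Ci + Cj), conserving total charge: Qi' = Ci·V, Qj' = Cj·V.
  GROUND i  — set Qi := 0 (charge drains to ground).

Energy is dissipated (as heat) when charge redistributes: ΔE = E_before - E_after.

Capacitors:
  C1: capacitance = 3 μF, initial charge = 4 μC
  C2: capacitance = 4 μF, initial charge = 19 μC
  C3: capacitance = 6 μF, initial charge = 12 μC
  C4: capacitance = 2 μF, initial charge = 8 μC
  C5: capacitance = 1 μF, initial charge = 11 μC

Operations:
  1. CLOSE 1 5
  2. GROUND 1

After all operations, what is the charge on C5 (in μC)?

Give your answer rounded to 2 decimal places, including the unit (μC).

Answer: 3.75 μC

Derivation:
Initial: C1(3μF, Q=4μC, V=1.33V), C2(4μF, Q=19μC, V=4.75V), C3(6μF, Q=12μC, V=2.00V), C4(2μF, Q=8μC, V=4.00V), C5(1μF, Q=11μC, V=11.00V)
Op 1: CLOSE 1-5: Q_total=15.00, C_total=4.00, V=3.75; Q1=11.25, Q5=3.75; dissipated=35.042
Op 2: GROUND 1: Q1=0; energy lost=21.094
Final charges: Q1=0.00, Q2=19.00, Q3=12.00, Q4=8.00, Q5=3.75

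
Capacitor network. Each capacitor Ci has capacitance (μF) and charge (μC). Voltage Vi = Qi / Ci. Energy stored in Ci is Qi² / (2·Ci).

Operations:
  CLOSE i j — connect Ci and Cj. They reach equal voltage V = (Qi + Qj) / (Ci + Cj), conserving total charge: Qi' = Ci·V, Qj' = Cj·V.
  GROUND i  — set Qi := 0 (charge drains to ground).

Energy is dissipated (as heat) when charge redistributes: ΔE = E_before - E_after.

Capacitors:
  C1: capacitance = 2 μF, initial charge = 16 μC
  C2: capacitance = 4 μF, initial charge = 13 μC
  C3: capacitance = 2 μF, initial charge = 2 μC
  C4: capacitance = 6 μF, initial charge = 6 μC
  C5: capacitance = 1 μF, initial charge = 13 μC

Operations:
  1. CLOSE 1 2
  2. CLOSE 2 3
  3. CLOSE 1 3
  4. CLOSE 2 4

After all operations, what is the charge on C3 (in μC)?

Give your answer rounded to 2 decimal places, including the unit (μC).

Answer: 8.39 μC

Derivation:
Initial: C1(2μF, Q=16μC, V=8.00V), C2(4μF, Q=13μC, V=3.25V), C3(2μF, Q=2μC, V=1.00V), C4(6μF, Q=6μC, V=1.00V), C5(1μF, Q=13μC, V=13.00V)
Op 1: CLOSE 1-2: Q_total=29.00, C_total=6.00, V=4.83; Q1=9.67, Q2=19.33; dissipated=15.042
Op 2: CLOSE 2-3: Q_total=21.33, C_total=6.00, V=3.56; Q2=14.22, Q3=7.11; dissipated=9.796
Op 3: CLOSE 1-3: Q_total=16.78, C_total=4.00, V=4.19; Q1=8.39, Q3=8.39; dissipated=0.816
Op 4: CLOSE 2-4: Q_total=20.22, C_total=10.00, V=2.02; Q2=8.09, Q4=12.13; dissipated=7.837
Final charges: Q1=8.39, Q2=8.09, Q3=8.39, Q4=12.13, Q5=13.00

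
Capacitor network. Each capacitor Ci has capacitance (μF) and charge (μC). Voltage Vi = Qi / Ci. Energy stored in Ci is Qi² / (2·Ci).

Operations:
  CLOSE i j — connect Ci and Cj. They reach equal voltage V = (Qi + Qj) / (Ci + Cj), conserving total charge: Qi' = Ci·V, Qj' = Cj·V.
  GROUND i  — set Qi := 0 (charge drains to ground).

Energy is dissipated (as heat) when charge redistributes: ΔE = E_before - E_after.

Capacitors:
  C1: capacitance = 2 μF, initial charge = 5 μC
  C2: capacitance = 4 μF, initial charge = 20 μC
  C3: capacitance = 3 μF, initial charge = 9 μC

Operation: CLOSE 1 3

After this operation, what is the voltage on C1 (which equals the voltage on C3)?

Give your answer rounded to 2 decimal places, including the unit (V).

Answer: 2.80 V

Derivation:
Initial: C1(2μF, Q=5μC, V=2.50V), C2(4μF, Q=20μC, V=5.00V), C3(3μF, Q=9μC, V=3.00V)
Op 1: CLOSE 1-3: Q_total=14.00, C_total=5.00, V=2.80; Q1=5.60, Q3=8.40; dissipated=0.150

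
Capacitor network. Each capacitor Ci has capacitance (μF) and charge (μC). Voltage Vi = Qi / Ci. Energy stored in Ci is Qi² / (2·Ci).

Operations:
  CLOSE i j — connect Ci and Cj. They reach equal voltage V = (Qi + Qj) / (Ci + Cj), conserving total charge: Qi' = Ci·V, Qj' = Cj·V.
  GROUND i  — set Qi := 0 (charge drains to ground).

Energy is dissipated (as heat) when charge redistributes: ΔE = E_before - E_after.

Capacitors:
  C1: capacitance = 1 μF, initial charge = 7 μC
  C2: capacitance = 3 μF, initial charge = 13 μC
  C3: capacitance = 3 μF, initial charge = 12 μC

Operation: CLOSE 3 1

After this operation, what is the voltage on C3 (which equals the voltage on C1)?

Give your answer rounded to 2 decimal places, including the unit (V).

Initial: C1(1μF, Q=7μC, V=7.00V), C2(3μF, Q=13μC, V=4.33V), C3(3μF, Q=12μC, V=4.00V)
Op 1: CLOSE 3-1: Q_total=19.00, C_total=4.00, V=4.75; Q3=14.25, Q1=4.75; dissipated=3.375

Answer: 4.75 V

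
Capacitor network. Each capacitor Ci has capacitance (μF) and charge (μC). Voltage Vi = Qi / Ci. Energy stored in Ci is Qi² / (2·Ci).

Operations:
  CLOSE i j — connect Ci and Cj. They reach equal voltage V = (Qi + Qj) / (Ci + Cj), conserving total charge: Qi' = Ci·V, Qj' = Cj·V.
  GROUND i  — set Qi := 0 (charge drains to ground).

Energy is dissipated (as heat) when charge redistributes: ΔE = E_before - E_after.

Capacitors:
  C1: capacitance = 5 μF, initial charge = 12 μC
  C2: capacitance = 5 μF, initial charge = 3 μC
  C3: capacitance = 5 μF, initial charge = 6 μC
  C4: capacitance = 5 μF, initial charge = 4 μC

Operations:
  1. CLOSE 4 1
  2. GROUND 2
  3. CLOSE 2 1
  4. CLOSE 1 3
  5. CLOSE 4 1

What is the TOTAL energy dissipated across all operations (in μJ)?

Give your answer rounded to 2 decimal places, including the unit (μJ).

Answer: 7.95 μJ

Derivation:
Initial: C1(5μF, Q=12μC, V=2.40V), C2(5μF, Q=3μC, V=0.60V), C3(5μF, Q=6μC, V=1.20V), C4(5μF, Q=4μC, V=0.80V)
Op 1: CLOSE 4-1: Q_total=16.00, C_total=10.00, V=1.60; Q4=8.00, Q1=8.00; dissipated=3.200
Op 2: GROUND 2: Q2=0; energy lost=0.900
Op 3: CLOSE 2-1: Q_total=8.00, C_total=10.00, V=0.80; Q2=4.00, Q1=4.00; dissipated=3.200
Op 4: CLOSE 1-3: Q_total=10.00, C_total=10.00, V=1.00; Q1=5.00, Q3=5.00; dissipated=0.200
Op 5: CLOSE 4-1: Q_total=13.00, C_total=10.00, V=1.30; Q4=6.50, Q1=6.50; dissipated=0.450
Total dissipated: 7.950 μJ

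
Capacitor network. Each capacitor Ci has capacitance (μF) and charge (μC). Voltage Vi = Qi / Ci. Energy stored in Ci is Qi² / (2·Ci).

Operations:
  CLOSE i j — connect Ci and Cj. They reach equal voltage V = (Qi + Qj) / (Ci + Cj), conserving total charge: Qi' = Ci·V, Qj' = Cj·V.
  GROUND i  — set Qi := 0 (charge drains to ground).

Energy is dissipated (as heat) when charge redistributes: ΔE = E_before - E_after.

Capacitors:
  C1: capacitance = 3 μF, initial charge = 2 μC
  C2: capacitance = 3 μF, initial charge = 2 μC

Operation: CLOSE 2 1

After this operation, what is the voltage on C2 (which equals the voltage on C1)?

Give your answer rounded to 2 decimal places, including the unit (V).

Initial: C1(3μF, Q=2μC, V=0.67V), C2(3μF, Q=2μC, V=0.67V)
Op 1: CLOSE 2-1: Q_total=4.00, C_total=6.00, V=0.67; Q2=2.00, Q1=2.00; dissipated=0.000

Answer: 0.67 V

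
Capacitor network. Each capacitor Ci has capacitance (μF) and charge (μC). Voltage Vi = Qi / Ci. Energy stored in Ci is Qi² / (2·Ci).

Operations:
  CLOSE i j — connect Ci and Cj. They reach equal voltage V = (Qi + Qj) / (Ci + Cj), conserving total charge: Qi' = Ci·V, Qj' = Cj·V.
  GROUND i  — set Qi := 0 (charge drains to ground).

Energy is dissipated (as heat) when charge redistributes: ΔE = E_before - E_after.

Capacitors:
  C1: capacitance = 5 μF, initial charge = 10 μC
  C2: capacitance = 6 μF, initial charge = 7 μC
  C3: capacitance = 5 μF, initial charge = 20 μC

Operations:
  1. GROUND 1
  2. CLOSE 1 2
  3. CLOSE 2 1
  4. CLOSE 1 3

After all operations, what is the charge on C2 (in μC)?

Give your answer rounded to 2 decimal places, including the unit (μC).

Answer: 3.82 μC

Derivation:
Initial: C1(5μF, Q=10μC, V=2.00V), C2(6μF, Q=7μC, V=1.17V), C3(5μF, Q=20μC, V=4.00V)
Op 1: GROUND 1: Q1=0; energy lost=10.000
Op 2: CLOSE 1-2: Q_total=7.00, C_total=11.00, V=0.64; Q1=3.18, Q2=3.82; dissipated=1.856
Op 3: CLOSE 2-1: Q_total=7.00, C_total=11.00, V=0.64; Q2=3.82, Q1=3.18; dissipated=0.000
Op 4: CLOSE 1-3: Q_total=23.18, C_total=10.00, V=2.32; Q1=11.59, Q3=11.59; dissipated=14.143
Final charges: Q1=11.59, Q2=3.82, Q3=11.59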